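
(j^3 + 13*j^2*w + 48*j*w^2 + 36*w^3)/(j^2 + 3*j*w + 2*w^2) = (j^2 + 12*j*w + 36*w^2)/(j + 2*w)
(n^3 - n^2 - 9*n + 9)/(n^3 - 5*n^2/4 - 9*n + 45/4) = 4*(n - 1)/(4*n - 5)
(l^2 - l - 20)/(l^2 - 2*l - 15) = (l + 4)/(l + 3)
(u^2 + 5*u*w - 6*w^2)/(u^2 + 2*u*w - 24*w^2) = (u - w)/(u - 4*w)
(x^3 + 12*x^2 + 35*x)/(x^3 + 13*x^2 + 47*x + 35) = x/(x + 1)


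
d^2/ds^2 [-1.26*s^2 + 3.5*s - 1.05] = -2.52000000000000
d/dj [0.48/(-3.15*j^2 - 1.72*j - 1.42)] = (3.024*j + 0.8256)/(3.15*j^2 + 1.72*j + 1.42)^2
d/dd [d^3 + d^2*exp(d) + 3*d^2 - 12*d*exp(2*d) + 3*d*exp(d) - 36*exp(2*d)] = d^2*exp(d) + 3*d^2 - 24*d*exp(2*d) + 5*d*exp(d) + 6*d - 84*exp(2*d) + 3*exp(d)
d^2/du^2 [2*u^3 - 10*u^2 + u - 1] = 12*u - 20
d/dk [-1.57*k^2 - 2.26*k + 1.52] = -3.14*k - 2.26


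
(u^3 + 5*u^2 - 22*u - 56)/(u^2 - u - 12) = (u^2 + 9*u + 14)/(u + 3)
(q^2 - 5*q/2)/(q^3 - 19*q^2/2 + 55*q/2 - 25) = q/(q^2 - 7*q + 10)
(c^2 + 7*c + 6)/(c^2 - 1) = (c + 6)/(c - 1)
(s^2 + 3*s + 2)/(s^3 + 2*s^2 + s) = (s + 2)/(s*(s + 1))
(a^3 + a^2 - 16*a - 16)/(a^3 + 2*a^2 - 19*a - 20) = (a + 4)/(a + 5)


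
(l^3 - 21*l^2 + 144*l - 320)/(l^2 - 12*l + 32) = (l^2 - 13*l + 40)/(l - 4)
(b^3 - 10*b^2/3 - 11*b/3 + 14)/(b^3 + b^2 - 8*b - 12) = (b - 7/3)/(b + 2)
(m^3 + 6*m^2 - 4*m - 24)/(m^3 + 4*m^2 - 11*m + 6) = (m^2 - 4)/(m^2 - 2*m + 1)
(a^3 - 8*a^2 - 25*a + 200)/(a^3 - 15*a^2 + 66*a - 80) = (a + 5)/(a - 2)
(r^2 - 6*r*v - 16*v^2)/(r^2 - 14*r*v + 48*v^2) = (r + 2*v)/(r - 6*v)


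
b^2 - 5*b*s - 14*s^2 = (b - 7*s)*(b + 2*s)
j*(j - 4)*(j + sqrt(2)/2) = j^3 - 4*j^2 + sqrt(2)*j^2/2 - 2*sqrt(2)*j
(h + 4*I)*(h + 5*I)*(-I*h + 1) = -I*h^3 + 10*h^2 + 29*I*h - 20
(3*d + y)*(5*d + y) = 15*d^2 + 8*d*y + y^2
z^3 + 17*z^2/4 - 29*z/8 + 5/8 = (z - 1/2)*(z - 1/4)*(z + 5)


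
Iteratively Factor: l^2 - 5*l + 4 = (l - 4)*(l - 1)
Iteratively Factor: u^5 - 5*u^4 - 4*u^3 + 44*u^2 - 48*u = (u + 3)*(u^4 - 8*u^3 + 20*u^2 - 16*u) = (u - 2)*(u + 3)*(u^3 - 6*u^2 + 8*u) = (u - 2)^2*(u + 3)*(u^2 - 4*u) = (u - 4)*(u - 2)^2*(u + 3)*(u)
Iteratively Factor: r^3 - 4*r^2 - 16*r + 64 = (r - 4)*(r^2 - 16) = (r - 4)^2*(r + 4)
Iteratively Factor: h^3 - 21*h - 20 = (h + 1)*(h^2 - h - 20) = (h + 1)*(h + 4)*(h - 5)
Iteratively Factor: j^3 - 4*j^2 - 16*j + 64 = (j - 4)*(j^2 - 16) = (j - 4)^2*(j + 4)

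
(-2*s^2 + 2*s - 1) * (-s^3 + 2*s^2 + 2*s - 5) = 2*s^5 - 6*s^4 + s^3 + 12*s^2 - 12*s + 5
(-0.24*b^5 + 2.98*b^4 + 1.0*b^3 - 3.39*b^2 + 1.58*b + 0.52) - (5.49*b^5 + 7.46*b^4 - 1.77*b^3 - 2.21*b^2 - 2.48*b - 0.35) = -5.73*b^5 - 4.48*b^4 + 2.77*b^3 - 1.18*b^2 + 4.06*b + 0.87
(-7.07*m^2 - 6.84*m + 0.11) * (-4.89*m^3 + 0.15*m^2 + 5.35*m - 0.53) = 34.5723*m^5 + 32.3871*m^4 - 39.3884*m^3 - 32.8304*m^2 + 4.2137*m - 0.0583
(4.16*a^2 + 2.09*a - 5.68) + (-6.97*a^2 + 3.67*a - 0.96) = -2.81*a^2 + 5.76*a - 6.64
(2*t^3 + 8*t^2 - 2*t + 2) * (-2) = -4*t^3 - 16*t^2 + 4*t - 4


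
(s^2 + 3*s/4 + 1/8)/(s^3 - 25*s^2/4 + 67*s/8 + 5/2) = (2*s + 1)/(2*s^2 - 13*s + 20)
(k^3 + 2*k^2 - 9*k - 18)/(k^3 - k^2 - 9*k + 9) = (k + 2)/(k - 1)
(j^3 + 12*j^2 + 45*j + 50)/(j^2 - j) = (j^3 + 12*j^2 + 45*j + 50)/(j*(j - 1))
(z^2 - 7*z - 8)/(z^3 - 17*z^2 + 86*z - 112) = (z + 1)/(z^2 - 9*z + 14)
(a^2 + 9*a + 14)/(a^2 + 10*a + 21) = (a + 2)/(a + 3)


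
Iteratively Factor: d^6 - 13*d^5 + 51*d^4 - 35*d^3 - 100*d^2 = (d - 5)*(d^5 - 8*d^4 + 11*d^3 + 20*d^2) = d*(d - 5)*(d^4 - 8*d^3 + 11*d^2 + 20*d) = d^2*(d - 5)*(d^3 - 8*d^2 + 11*d + 20) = d^2*(d - 5)*(d + 1)*(d^2 - 9*d + 20) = d^2*(d - 5)^2*(d + 1)*(d - 4)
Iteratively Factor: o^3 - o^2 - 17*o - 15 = (o + 1)*(o^2 - 2*o - 15) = (o - 5)*(o + 1)*(o + 3)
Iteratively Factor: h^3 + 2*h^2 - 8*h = (h + 4)*(h^2 - 2*h) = h*(h + 4)*(h - 2)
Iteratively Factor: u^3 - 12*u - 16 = (u - 4)*(u^2 + 4*u + 4) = (u - 4)*(u + 2)*(u + 2)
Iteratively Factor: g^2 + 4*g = (g)*(g + 4)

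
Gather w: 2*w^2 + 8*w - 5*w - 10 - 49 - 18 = 2*w^2 + 3*w - 77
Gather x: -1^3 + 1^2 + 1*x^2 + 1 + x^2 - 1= 2*x^2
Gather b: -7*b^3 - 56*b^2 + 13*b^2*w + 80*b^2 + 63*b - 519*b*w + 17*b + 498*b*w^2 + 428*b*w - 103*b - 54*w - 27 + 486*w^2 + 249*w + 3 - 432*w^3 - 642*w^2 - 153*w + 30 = -7*b^3 + b^2*(13*w + 24) + b*(498*w^2 - 91*w - 23) - 432*w^3 - 156*w^2 + 42*w + 6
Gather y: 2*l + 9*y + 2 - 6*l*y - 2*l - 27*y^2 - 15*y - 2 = -27*y^2 + y*(-6*l - 6)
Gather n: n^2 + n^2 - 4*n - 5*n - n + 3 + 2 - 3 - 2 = 2*n^2 - 10*n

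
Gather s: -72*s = -72*s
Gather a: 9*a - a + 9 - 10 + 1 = 8*a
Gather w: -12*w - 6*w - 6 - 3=-18*w - 9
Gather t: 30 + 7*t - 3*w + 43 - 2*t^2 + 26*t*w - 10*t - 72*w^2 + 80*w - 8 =-2*t^2 + t*(26*w - 3) - 72*w^2 + 77*w + 65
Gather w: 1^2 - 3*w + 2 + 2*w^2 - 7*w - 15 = 2*w^2 - 10*w - 12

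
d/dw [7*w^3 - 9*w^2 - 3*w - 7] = 21*w^2 - 18*w - 3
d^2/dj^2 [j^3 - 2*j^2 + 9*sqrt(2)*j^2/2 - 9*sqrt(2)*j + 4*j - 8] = 6*j - 4 + 9*sqrt(2)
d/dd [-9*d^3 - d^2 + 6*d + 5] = -27*d^2 - 2*d + 6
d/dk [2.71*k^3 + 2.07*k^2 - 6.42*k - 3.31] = 8.13*k^2 + 4.14*k - 6.42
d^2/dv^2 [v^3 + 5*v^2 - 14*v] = 6*v + 10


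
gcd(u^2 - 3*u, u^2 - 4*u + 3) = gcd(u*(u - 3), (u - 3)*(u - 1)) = u - 3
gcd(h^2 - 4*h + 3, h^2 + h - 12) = h - 3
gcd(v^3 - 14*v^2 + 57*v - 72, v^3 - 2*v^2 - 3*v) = v - 3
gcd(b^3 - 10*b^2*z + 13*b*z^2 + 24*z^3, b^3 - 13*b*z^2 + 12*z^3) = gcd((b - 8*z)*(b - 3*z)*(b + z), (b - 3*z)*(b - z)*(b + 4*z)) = -b + 3*z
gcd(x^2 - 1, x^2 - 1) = x^2 - 1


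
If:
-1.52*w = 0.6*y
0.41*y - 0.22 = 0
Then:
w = -0.21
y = 0.54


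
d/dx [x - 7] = 1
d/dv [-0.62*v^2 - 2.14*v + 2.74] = -1.24*v - 2.14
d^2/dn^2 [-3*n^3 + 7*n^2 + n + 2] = 14 - 18*n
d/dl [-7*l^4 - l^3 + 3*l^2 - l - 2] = -28*l^3 - 3*l^2 + 6*l - 1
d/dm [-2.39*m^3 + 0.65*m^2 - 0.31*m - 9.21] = -7.17*m^2 + 1.3*m - 0.31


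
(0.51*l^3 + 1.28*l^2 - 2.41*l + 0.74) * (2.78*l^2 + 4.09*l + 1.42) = 1.4178*l^5 + 5.6443*l^4 - 0.7404*l^3 - 5.9821*l^2 - 0.3956*l + 1.0508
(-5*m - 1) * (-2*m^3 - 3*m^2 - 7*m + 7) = 10*m^4 + 17*m^3 + 38*m^2 - 28*m - 7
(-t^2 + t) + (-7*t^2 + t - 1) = -8*t^2 + 2*t - 1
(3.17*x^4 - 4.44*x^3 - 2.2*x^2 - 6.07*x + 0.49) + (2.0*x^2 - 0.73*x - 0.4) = 3.17*x^4 - 4.44*x^3 - 0.2*x^2 - 6.8*x + 0.09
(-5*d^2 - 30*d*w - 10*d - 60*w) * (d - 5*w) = -5*d^3 - 5*d^2*w - 10*d^2 + 150*d*w^2 - 10*d*w + 300*w^2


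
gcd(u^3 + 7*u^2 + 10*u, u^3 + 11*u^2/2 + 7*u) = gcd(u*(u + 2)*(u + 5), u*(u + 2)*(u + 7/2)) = u^2 + 2*u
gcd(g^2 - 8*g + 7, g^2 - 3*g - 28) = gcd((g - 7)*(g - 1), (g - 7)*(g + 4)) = g - 7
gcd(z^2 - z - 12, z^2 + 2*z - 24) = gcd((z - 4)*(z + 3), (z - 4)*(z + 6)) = z - 4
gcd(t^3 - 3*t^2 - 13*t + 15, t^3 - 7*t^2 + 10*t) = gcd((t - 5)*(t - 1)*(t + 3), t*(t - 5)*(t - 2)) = t - 5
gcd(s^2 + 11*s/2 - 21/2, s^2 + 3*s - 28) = s + 7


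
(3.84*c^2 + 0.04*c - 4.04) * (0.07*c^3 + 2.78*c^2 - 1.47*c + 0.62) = 0.2688*c^5 + 10.678*c^4 - 5.8164*c^3 - 8.9092*c^2 + 5.9636*c - 2.5048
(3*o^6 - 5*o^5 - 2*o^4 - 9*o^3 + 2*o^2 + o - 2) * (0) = 0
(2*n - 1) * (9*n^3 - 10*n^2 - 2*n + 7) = 18*n^4 - 29*n^3 + 6*n^2 + 16*n - 7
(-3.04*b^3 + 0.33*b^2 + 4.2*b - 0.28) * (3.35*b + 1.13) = -10.184*b^4 - 2.3297*b^3 + 14.4429*b^2 + 3.808*b - 0.3164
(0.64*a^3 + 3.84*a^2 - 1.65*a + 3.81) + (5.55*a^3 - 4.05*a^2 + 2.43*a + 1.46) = 6.19*a^3 - 0.21*a^2 + 0.78*a + 5.27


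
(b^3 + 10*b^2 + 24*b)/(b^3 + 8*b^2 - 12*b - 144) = b*(b + 4)/(b^2 + 2*b - 24)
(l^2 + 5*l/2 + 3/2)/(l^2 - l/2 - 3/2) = (2*l + 3)/(2*l - 3)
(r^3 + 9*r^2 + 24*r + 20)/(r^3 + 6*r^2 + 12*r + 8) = (r + 5)/(r + 2)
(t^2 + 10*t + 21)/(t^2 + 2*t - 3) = (t + 7)/(t - 1)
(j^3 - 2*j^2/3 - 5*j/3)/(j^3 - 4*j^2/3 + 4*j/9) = 3*(3*j^2 - 2*j - 5)/(9*j^2 - 12*j + 4)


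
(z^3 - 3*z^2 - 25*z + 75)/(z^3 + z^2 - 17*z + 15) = (z - 5)/(z - 1)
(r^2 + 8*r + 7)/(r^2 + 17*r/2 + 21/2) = 2*(r + 1)/(2*r + 3)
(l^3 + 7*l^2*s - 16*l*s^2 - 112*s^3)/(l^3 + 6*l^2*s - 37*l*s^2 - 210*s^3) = (-l^2 + 16*s^2)/(-l^2 + l*s + 30*s^2)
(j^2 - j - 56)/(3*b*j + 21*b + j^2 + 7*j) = (j - 8)/(3*b + j)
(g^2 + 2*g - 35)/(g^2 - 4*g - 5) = (g + 7)/(g + 1)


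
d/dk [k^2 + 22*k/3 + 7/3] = 2*k + 22/3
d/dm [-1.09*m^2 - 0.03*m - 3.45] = -2.18*m - 0.03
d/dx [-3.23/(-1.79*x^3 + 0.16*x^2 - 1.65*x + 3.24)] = (-17.3451*x^2 + 1.0336*x - 5.3295)/(1.79*x^3 - 0.16*x^2 + 1.65*x - 3.24)^2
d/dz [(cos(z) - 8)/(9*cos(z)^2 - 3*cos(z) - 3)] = (-sin(z)^2 - 16*cos(z) + 4)*sin(z)/(-3*cos(z)^2 + cos(z) + 1)^2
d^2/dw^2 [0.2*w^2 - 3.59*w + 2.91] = 0.400000000000000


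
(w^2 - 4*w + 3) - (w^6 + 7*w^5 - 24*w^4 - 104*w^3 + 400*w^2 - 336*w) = -w^6 - 7*w^5 + 24*w^4 + 104*w^3 - 399*w^2 + 332*w + 3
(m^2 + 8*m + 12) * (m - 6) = m^3 + 2*m^2 - 36*m - 72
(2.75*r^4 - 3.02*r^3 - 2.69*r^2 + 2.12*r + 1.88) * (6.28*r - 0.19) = 17.27*r^5 - 19.4881*r^4 - 16.3194*r^3 + 13.8247*r^2 + 11.4036*r - 0.3572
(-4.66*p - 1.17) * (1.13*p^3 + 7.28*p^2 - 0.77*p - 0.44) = -5.2658*p^4 - 35.2469*p^3 - 4.9294*p^2 + 2.9513*p + 0.5148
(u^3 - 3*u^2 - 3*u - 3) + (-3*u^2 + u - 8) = u^3 - 6*u^2 - 2*u - 11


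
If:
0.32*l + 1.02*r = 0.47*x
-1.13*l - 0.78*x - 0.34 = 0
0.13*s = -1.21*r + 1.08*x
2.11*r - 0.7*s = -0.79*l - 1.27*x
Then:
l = 0.23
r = -0.43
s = -2.42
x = -0.77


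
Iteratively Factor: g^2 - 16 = (g + 4)*(g - 4)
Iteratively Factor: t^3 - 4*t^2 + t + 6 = (t + 1)*(t^2 - 5*t + 6) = (t - 3)*(t + 1)*(t - 2)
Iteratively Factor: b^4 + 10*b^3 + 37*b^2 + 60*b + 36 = (b + 3)*(b^3 + 7*b^2 + 16*b + 12) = (b + 3)^2*(b^2 + 4*b + 4) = (b + 2)*(b + 3)^2*(b + 2)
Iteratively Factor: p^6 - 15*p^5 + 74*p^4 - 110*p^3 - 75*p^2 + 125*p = (p - 5)*(p^5 - 10*p^4 + 24*p^3 + 10*p^2 - 25*p) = p*(p - 5)*(p^4 - 10*p^3 + 24*p^2 + 10*p - 25) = p*(p - 5)*(p - 1)*(p^3 - 9*p^2 + 15*p + 25) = p*(p - 5)^2*(p - 1)*(p^2 - 4*p - 5) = p*(p - 5)^2*(p - 1)*(p + 1)*(p - 5)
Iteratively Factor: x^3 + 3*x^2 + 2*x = (x + 2)*(x^2 + x) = x*(x + 2)*(x + 1)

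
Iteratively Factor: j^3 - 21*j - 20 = (j + 4)*(j^2 - 4*j - 5) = (j - 5)*(j + 4)*(j + 1)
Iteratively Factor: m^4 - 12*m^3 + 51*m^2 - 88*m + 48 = (m - 1)*(m^3 - 11*m^2 + 40*m - 48) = (m - 4)*(m - 1)*(m^2 - 7*m + 12) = (m - 4)*(m - 3)*(m - 1)*(m - 4)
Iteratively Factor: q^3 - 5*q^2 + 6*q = (q - 3)*(q^2 - 2*q) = q*(q - 3)*(q - 2)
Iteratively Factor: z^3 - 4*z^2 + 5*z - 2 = (z - 1)*(z^2 - 3*z + 2) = (z - 1)^2*(z - 2)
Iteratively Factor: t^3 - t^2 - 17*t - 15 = (t + 1)*(t^2 - 2*t - 15) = (t - 5)*(t + 1)*(t + 3)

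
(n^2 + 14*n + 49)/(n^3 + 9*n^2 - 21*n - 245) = 1/(n - 5)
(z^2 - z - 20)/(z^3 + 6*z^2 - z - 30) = (z^2 - z - 20)/(z^3 + 6*z^2 - z - 30)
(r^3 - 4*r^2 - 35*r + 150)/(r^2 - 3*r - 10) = (r^2 + r - 30)/(r + 2)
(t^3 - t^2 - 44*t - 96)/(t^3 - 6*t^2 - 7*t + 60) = (t^2 - 4*t - 32)/(t^2 - 9*t + 20)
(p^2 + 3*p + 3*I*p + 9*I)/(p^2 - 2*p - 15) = (p + 3*I)/(p - 5)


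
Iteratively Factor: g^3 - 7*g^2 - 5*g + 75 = (g - 5)*(g^2 - 2*g - 15) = (g - 5)^2*(g + 3)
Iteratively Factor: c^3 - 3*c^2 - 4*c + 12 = (c + 2)*(c^2 - 5*c + 6) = (c - 2)*(c + 2)*(c - 3)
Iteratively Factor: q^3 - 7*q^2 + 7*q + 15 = (q + 1)*(q^2 - 8*q + 15) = (q - 5)*(q + 1)*(q - 3)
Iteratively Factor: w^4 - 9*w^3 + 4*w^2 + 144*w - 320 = (w - 4)*(w^3 - 5*w^2 - 16*w + 80) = (w - 5)*(w - 4)*(w^2 - 16) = (w - 5)*(w - 4)^2*(w + 4)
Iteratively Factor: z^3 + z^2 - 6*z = (z - 2)*(z^2 + 3*z) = z*(z - 2)*(z + 3)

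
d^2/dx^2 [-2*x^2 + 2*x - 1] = -4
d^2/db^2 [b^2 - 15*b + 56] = 2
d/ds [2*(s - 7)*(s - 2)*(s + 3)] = 6*s^2 - 24*s - 26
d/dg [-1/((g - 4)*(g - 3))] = (2*g - 7)/((g - 4)^2*(g - 3)^2)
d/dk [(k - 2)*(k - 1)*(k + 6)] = 3*k^2 + 6*k - 16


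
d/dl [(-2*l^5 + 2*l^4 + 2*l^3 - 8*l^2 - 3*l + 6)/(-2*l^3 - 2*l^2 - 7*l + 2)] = 2*(4*l^7 + 4*l^6 + 24*l^5 - 41*l^4 - 12*l^3 + 49*l^2 - 4*l + 18)/(4*l^6 + 8*l^5 + 32*l^4 + 20*l^3 + 41*l^2 - 28*l + 4)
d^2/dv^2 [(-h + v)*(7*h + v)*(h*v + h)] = 2*h*(6*h + 3*v + 1)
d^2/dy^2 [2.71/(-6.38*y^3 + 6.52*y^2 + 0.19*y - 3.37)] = ((103.7388*y - 35.3384)*(6.38*y^3 - 6.52*y^2 - 0.19*y + 3.37) - 2.71*(-38.28*y^2 + 26.08*y + 0.38)*(-19.14*y^2 + 13.04*y + 0.19))/(6.38*y^3 - 6.52*y^2 - 0.19*y + 3.37)^3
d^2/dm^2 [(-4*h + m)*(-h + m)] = 2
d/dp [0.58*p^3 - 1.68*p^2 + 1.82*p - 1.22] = 1.74*p^2 - 3.36*p + 1.82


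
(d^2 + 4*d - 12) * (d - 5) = d^3 - d^2 - 32*d + 60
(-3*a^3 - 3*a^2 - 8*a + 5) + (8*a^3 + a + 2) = 5*a^3 - 3*a^2 - 7*a + 7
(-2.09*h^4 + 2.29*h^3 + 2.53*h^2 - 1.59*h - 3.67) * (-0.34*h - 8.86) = 0.7106*h^5 + 17.7388*h^4 - 21.1496*h^3 - 21.8752*h^2 + 15.3352*h + 32.5162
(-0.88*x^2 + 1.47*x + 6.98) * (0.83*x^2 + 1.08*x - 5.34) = -0.7304*x^4 + 0.2697*x^3 + 12.0802*x^2 - 0.311399999999998*x - 37.2732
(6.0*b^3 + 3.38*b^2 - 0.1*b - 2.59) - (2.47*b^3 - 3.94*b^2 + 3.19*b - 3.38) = 3.53*b^3 + 7.32*b^2 - 3.29*b + 0.79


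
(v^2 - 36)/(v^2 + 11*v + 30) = (v - 6)/(v + 5)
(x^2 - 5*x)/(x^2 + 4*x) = (x - 5)/(x + 4)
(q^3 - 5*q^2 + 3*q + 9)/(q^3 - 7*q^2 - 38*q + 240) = (q^3 - 5*q^2 + 3*q + 9)/(q^3 - 7*q^2 - 38*q + 240)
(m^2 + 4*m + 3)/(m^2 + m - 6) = (m + 1)/(m - 2)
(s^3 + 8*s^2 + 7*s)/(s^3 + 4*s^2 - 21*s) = (s + 1)/(s - 3)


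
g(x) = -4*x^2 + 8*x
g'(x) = 8 - 8*x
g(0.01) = 0.08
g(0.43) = 2.70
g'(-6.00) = 56.00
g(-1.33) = -17.72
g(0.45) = 2.79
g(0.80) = 3.84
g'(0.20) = 6.40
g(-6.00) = -192.00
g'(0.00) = 8.00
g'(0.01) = 7.92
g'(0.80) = 1.60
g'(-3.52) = 36.16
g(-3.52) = -77.72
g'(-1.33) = 18.64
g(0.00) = 0.00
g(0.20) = 1.44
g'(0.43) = 4.56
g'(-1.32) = 18.56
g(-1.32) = -17.53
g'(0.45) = 4.40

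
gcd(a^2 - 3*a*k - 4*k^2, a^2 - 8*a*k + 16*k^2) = a - 4*k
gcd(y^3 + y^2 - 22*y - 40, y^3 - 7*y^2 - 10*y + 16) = y + 2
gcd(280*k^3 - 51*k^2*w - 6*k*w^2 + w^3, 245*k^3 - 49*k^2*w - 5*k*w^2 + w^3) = -35*k^2 + 2*k*w + w^2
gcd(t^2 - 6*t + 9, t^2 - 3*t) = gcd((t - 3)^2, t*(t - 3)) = t - 3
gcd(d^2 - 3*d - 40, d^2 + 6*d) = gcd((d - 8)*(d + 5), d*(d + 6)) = 1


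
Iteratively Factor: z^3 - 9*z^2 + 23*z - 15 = (z - 3)*(z^2 - 6*z + 5) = (z - 3)*(z - 1)*(z - 5)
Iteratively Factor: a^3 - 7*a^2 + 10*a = (a - 5)*(a^2 - 2*a) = (a - 5)*(a - 2)*(a)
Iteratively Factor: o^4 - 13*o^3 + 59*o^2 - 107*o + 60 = (o - 4)*(o^3 - 9*o^2 + 23*o - 15) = (o - 4)*(o - 3)*(o^2 - 6*o + 5) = (o - 4)*(o - 3)*(o - 1)*(o - 5)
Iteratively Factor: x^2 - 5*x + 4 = (x - 1)*(x - 4)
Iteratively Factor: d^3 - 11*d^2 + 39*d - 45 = (d - 5)*(d^2 - 6*d + 9) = (d - 5)*(d - 3)*(d - 3)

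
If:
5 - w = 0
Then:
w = 5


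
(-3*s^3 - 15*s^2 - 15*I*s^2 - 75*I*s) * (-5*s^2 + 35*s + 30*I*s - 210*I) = 15*s^5 - 30*s^4 - 15*I*s^4 - 75*s^3 + 30*I*s^3 - 900*s^2 + 525*I*s^2 - 15750*s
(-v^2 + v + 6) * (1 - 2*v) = 2*v^3 - 3*v^2 - 11*v + 6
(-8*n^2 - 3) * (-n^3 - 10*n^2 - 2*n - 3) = 8*n^5 + 80*n^4 + 19*n^3 + 54*n^2 + 6*n + 9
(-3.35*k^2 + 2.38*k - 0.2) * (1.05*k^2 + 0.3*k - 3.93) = -3.5175*k^4 + 1.494*k^3 + 13.6695*k^2 - 9.4134*k + 0.786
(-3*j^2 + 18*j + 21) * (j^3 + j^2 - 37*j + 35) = -3*j^5 + 15*j^4 + 150*j^3 - 750*j^2 - 147*j + 735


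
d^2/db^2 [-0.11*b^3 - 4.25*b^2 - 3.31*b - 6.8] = -0.66*b - 8.5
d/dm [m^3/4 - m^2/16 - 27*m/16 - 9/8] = 3*m^2/4 - m/8 - 27/16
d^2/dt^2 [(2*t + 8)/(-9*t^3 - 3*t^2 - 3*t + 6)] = 4*(-(t + 4)*(9*t^2 + 2*t + 1)^2 + (9*t^2 + 2*t + (t + 4)*(9*t + 1) + 1)*(3*t^3 + t^2 + t - 2))/(3*(3*t^3 + t^2 + t - 2)^3)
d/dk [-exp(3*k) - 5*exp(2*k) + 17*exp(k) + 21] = (-3*exp(2*k) - 10*exp(k) + 17)*exp(k)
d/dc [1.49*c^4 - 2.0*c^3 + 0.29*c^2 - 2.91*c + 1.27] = 5.96*c^3 - 6.0*c^2 + 0.58*c - 2.91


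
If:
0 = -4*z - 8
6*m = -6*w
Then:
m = -w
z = -2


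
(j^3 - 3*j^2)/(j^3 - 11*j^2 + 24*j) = j/(j - 8)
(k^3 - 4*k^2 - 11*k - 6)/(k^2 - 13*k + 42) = (k^2 + 2*k + 1)/(k - 7)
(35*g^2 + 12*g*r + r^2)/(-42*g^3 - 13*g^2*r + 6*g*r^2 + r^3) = (5*g + r)/(-6*g^2 - g*r + r^2)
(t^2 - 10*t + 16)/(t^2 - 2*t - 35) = (-t^2 + 10*t - 16)/(-t^2 + 2*t + 35)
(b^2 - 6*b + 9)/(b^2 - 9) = (b - 3)/(b + 3)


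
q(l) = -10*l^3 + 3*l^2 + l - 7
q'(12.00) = -4247.00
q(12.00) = -16843.00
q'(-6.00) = -1115.00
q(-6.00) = 2255.00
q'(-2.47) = -196.85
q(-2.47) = 159.52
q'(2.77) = -212.57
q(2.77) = -193.75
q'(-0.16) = -0.73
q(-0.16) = -7.04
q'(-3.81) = -457.34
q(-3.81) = 585.80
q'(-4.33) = -587.45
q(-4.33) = 856.74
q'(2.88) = -230.55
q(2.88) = -218.12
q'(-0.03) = 0.79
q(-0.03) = -7.03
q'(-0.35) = -4.78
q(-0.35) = -6.55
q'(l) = -30*l^2 + 6*l + 1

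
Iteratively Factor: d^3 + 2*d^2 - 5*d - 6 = (d - 2)*(d^2 + 4*d + 3) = (d - 2)*(d + 3)*(d + 1)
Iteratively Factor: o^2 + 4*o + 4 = (o + 2)*(o + 2)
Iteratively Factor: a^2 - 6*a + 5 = (a - 5)*(a - 1)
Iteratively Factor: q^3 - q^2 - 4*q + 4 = (q + 2)*(q^2 - 3*q + 2) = (q - 2)*(q + 2)*(q - 1)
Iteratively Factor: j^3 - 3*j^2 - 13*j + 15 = (j + 3)*(j^2 - 6*j + 5) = (j - 5)*(j + 3)*(j - 1)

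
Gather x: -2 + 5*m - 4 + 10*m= 15*m - 6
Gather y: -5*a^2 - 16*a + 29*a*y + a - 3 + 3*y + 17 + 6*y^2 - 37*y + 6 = -5*a^2 - 15*a + 6*y^2 + y*(29*a - 34) + 20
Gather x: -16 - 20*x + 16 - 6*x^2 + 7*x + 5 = -6*x^2 - 13*x + 5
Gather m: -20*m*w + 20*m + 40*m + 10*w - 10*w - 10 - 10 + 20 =m*(60 - 20*w)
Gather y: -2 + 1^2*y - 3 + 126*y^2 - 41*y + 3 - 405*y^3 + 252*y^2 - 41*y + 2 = -405*y^3 + 378*y^2 - 81*y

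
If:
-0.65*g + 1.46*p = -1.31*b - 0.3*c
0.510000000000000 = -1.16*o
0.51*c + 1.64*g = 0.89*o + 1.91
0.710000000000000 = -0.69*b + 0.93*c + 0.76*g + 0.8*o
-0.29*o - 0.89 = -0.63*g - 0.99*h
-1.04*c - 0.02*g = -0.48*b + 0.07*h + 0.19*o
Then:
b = -0.87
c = -0.35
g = 1.03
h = 0.11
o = -0.44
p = 1.31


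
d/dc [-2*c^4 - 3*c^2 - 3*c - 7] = -8*c^3 - 6*c - 3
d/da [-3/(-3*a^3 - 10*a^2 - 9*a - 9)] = 3*(-9*a^2 - 20*a - 9)/(3*a^3 + 10*a^2 + 9*a + 9)^2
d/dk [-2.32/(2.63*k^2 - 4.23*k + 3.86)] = (12.2032*k - 9.8136)/(2.63*k^2 - 4.23*k + 3.86)^2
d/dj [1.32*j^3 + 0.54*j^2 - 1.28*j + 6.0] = 3.96*j^2 + 1.08*j - 1.28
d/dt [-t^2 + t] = 1 - 2*t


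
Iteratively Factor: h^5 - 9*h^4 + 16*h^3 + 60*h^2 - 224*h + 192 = (h - 4)*(h^4 - 5*h^3 - 4*h^2 + 44*h - 48) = (h - 4)*(h - 2)*(h^3 - 3*h^2 - 10*h + 24) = (h - 4)^2*(h - 2)*(h^2 + h - 6) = (h - 4)^2*(h - 2)*(h + 3)*(h - 2)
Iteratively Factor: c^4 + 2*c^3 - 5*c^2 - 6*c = (c + 1)*(c^3 + c^2 - 6*c) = (c - 2)*(c + 1)*(c^2 + 3*c) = c*(c - 2)*(c + 1)*(c + 3)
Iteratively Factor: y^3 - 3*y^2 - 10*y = (y - 5)*(y^2 + 2*y) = y*(y - 5)*(y + 2)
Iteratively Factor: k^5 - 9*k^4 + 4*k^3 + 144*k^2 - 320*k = (k - 5)*(k^4 - 4*k^3 - 16*k^2 + 64*k) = k*(k - 5)*(k^3 - 4*k^2 - 16*k + 64) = k*(k - 5)*(k + 4)*(k^2 - 8*k + 16) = k*(k - 5)*(k - 4)*(k + 4)*(k - 4)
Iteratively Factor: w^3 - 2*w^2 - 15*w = (w - 5)*(w^2 + 3*w) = w*(w - 5)*(w + 3)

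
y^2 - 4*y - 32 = (y - 8)*(y + 4)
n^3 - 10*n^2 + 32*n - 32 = (n - 4)^2*(n - 2)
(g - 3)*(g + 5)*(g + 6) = g^3 + 8*g^2 - 3*g - 90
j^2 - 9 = (j - 3)*(j + 3)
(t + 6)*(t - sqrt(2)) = t^2 - sqrt(2)*t + 6*t - 6*sqrt(2)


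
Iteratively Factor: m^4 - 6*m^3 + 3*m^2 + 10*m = (m - 5)*(m^3 - m^2 - 2*m) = (m - 5)*(m - 2)*(m^2 + m) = m*(m - 5)*(m - 2)*(m + 1)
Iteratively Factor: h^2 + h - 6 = (h + 3)*(h - 2)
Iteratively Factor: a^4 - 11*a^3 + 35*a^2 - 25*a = (a - 5)*(a^3 - 6*a^2 + 5*a) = a*(a - 5)*(a^2 - 6*a + 5) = a*(a - 5)^2*(a - 1)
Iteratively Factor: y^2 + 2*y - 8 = (y - 2)*(y + 4)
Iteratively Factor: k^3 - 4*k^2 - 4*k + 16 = (k - 2)*(k^2 - 2*k - 8) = (k - 2)*(k + 2)*(k - 4)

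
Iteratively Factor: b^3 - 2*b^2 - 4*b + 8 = (b + 2)*(b^2 - 4*b + 4) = (b - 2)*(b + 2)*(b - 2)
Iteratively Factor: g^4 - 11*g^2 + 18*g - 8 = (g + 4)*(g^3 - 4*g^2 + 5*g - 2) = (g - 1)*(g + 4)*(g^2 - 3*g + 2) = (g - 1)^2*(g + 4)*(g - 2)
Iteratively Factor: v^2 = (v)*(v)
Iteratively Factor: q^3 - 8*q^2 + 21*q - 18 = (q - 3)*(q^2 - 5*q + 6) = (q - 3)^2*(q - 2)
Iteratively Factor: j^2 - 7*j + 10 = (j - 5)*(j - 2)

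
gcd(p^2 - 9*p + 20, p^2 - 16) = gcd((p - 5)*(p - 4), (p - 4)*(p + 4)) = p - 4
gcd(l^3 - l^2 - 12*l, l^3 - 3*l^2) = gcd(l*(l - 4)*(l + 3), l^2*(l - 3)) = l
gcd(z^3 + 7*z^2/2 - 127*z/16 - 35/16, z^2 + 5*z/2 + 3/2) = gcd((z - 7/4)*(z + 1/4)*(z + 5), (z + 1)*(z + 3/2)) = 1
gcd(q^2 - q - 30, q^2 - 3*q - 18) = q - 6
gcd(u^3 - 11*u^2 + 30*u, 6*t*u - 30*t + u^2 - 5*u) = u - 5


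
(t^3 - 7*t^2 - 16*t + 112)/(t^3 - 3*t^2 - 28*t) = (t - 4)/t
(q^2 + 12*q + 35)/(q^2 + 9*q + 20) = (q + 7)/(q + 4)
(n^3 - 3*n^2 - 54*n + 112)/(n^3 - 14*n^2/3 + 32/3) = 3*(n^2 - n - 56)/(3*n^2 - 8*n - 16)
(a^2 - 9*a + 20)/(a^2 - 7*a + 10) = (a - 4)/(a - 2)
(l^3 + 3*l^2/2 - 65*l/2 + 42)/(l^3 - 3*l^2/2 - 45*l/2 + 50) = (2*l^2 + 11*l - 21)/(2*l^2 + 5*l - 25)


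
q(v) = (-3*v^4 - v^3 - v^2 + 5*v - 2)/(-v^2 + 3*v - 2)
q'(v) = (2*v - 3)*(-3*v^4 - v^3 - v^2 + 5*v - 2)/(-v^2 + 3*v - 2)^2 + (-12*v^3 - 3*v^2 - 2*v + 5)/(-v^2 + 3*v - 2) = 2*(3*v^5 - 13*v^4 + 9*v^3 + 4*v^2 - 2)/(v^4 - 6*v^3 + 13*v^2 - 12*v + 4)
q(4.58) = 153.33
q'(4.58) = 29.82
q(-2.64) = 8.85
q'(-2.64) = -8.10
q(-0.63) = 1.35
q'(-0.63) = -0.55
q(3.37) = 129.88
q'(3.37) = 2.87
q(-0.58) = 1.32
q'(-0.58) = -0.49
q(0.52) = 0.04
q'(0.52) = -1.94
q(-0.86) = 1.51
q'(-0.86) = -0.94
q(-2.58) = 8.37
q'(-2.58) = -7.80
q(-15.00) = 547.07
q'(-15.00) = -80.17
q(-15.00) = 547.07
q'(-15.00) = -80.17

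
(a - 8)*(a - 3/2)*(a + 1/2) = a^3 - 9*a^2 + 29*a/4 + 6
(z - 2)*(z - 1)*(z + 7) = z^3 + 4*z^2 - 19*z + 14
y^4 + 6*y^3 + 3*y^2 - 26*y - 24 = (y - 2)*(y + 1)*(y + 3)*(y + 4)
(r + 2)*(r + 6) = r^2 + 8*r + 12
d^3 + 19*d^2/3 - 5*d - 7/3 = (d - 1)*(d + 1/3)*(d + 7)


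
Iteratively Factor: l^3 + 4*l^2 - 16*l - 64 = (l + 4)*(l^2 - 16) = (l + 4)^2*(l - 4)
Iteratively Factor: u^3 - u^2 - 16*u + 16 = (u + 4)*(u^2 - 5*u + 4) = (u - 4)*(u + 4)*(u - 1)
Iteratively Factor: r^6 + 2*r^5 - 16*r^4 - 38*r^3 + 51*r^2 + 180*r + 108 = (r + 2)*(r^5 - 16*r^3 - 6*r^2 + 63*r + 54) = (r + 2)*(r + 3)*(r^4 - 3*r^3 - 7*r^2 + 15*r + 18) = (r - 3)*(r + 2)*(r + 3)*(r^3 - 7*r - 6) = (r - 3)^2*(r + 2)*(r + 3)*(r^2 + 3*r + 2) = (r - 3)^2*(r + 1)*(r + 2)*(r + 3)*(r + 2)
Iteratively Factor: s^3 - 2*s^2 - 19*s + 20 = (s - 5)*(s^2 + 3*s - 4) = (s - 5)*(s + 4)*(s - 1)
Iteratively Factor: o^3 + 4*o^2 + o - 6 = (o + 2)*(o^2 + 2*o - 3) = (o + 2)*(o + 3)*(o - 1)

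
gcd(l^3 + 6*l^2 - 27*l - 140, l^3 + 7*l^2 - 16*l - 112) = l^2 + 11*l + 28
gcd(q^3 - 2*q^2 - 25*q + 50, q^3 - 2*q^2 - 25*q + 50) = q^3 - 2*q^2 - 25*q + 50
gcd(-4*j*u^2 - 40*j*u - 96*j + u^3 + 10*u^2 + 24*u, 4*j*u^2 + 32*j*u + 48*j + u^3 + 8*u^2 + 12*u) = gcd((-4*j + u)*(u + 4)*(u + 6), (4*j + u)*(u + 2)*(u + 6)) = u + 6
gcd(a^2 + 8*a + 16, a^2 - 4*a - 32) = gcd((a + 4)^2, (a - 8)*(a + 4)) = a + 4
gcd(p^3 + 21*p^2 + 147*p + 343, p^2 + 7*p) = p + 7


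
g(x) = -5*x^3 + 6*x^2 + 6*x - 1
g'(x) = -15*x^2 + 12*x + 6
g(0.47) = 2.63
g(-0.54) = -1.70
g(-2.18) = 66.24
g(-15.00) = 18134.00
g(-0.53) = -1.75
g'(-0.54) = -4.85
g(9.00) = -3106.00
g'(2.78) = -76.57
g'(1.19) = -0.96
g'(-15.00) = -3549.00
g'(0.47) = 8.33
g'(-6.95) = -801.94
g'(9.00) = -1101.00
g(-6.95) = 1925.63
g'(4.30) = -219.75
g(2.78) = -45.37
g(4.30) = -261.80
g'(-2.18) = -91.45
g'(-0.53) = -4.57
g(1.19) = 6.21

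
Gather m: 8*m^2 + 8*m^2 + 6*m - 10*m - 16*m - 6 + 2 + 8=16*m^2 - 20*m + 4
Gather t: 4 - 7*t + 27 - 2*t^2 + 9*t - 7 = -2*t^2 + 2*t + 24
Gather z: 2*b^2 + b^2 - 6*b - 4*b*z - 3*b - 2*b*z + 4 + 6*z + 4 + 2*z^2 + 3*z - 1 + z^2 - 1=3*b^2 - 9*b + 3*z^2 + z*(9 - 6*b) + 6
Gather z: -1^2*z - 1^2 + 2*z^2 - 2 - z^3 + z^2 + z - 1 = -z^3 + 3*z^2 - 4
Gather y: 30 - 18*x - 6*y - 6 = -18*x - 6*y + 24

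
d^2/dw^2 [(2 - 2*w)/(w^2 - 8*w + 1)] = 4*(-4*(w - 4)^2*(w - 1) + 3*(w - 3)*(w^2 - 8*w + 1))/(w^2 - 8*w + 1)^3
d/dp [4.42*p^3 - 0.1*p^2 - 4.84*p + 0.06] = 13.26*p^2 - 0.2*p - 4.84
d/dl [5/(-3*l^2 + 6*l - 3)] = 10*(l - 1)/(3*(l^2 - 2*l + 1)^2)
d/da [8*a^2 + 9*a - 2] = 16*a + 9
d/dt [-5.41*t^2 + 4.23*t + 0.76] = 4.23 - 10.82*t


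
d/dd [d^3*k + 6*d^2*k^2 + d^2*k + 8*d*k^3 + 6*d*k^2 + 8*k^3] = k*(3*d^2 + 12*d*k + 2*d + 8*k^2 + 6*k)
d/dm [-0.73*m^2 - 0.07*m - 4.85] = -1.46*m - 0.07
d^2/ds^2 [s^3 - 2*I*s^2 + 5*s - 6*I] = 6*s - 4*I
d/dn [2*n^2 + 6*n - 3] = 4*n + 6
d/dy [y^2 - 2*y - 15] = 2*y - 2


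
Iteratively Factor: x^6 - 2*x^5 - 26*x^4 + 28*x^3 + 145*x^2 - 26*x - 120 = (x + 2)*(x^5 - 4*x^4 - 18*x^3 + 64*x^2 + 17*x - 60) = (x - 3)*(x + 2)*(x^4 - x^3 - 21*x^2 + x + 20) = (x - 5)*(x - 3)*(x + 2)*(x^3 + 4*x^2 - x - 4) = (x - 5)*(x - 3)*(x + 2)*(x + 4)*(x^2 - 1) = (x - 5)*(x - 3)*(x + 1)*(x + 2)*(x + 4)*(x - 1)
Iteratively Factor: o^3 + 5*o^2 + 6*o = (o + 3)*(o^2 + 2*o) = o*(o + 3)*(o + 2)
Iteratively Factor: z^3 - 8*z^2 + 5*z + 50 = (z - 5)*(z^2 - 3*z - 10) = (z - 5)^2*(z + 2)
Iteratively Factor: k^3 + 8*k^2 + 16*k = (k)*(k^2 + 8*k + 16) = k*(k + 4)*(k + 4)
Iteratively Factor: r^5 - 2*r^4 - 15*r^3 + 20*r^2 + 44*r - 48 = (r + 2)*(r^4 - 4*r^3 - 7*r^2 + 34*r - 24) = (r - 4)*(r + 2)*(r^3 - 7*r + 6) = (r - 4)*(r - 2)*(r + 2)*(r^2 + 2*r - 3) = (r - 4)*(r - 2)*(r - 1)*(r + 2)*(r + 3)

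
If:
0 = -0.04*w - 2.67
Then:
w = -66.75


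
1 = 1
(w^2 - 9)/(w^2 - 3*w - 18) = (w - 3)/(w - 6)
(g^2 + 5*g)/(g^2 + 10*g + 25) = g/(g + 5)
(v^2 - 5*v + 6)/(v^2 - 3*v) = (v - 2)/v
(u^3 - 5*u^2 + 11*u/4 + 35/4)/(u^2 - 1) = (u^2 - 6*u + 35/4)/(u - 1)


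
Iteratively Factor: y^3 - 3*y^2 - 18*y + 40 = (y + 4)*(y^2 - 7*y + 10) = (y - 5)*(y + 4)*(y - 2)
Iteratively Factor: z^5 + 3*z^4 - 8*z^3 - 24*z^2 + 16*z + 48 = (z - 2)*(z^4 + 5*z^3 + 2*z^2 - 20*z - 24) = (z - 2)*(z + 2)*(z^3 + 3*z^2 - 4*z - 12) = (z - 2)*(z + 2)^2*(z^2 + z - 6) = (z - 2)^2*(z + 2)^2*(z + 3)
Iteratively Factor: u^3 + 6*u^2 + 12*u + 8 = (u + 2)*(u^2 + 4*u + 4) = (u + 2)^2*(u + 2)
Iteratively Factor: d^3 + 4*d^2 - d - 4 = (d + 1)*(d^2 + 3*d - 4) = (d + 1)*(d + 4)*(d - 1)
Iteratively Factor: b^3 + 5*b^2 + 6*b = (b + 3)*(b^2 + 2*b) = (b + 2)*(b + 3)*(b)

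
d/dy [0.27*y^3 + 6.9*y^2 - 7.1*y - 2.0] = 0.81*y^2 + 13.8*y - 7.1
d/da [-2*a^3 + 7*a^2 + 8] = 2*a*(7 - 3*a)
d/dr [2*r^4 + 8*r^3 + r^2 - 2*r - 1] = 8*r^3 + 24*r^2 + 2*r - 2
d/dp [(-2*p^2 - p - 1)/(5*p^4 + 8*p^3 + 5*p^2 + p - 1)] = (20*p^5 + 31*p^4 + 36*p^3 + 27*p^2 + 14*p + 2)/(25*p^8 + 80*p^7 + 114*p^6 + 90*p^5 + 31*p^4 - 6*p^3 - 9*p^2 - 2*p + 1)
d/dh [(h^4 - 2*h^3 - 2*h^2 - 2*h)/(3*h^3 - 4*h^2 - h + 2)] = (3*h^5 - 5*h^4 + 6*h^3 + 30*h^2 + 12*h + 4)/(9*h^5 - 15*h^4 - 5*h^3 + 15*h^2 - 4)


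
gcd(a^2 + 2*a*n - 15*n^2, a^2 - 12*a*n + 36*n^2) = 1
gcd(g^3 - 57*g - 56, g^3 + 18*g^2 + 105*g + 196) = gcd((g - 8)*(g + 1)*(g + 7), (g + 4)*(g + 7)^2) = g + 7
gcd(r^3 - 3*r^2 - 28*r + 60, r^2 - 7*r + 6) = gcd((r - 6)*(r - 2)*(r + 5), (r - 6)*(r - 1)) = r - 6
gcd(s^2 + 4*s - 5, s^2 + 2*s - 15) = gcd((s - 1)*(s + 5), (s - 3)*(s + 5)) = s + 5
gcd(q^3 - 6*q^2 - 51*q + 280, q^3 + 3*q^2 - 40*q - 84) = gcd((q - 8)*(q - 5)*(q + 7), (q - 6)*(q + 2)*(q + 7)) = q + 7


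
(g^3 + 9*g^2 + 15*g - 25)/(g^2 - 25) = (g^2 + 4*g - 5)/(g - 5)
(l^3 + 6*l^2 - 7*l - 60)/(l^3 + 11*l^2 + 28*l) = (l^2 + 2*l - 15)/(l*(l + 7))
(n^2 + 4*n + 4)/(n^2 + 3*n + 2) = (n + 2)/(n + 1)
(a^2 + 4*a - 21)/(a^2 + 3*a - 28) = (a - 3)/(a - 4)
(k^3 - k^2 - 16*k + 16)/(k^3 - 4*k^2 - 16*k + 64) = (k - 1)/(k - 4)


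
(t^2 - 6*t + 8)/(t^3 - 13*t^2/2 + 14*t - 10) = 2*(t - 4)/(2*t^2 - 9*t + 10)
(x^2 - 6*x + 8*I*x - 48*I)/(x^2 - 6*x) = (x + 8*I)/x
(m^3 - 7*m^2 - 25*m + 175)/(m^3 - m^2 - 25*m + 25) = (m - 7)/(m - 1)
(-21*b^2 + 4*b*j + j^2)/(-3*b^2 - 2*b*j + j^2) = (7*b + j)/(b + j)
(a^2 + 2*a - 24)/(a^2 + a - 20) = (a + 6)/(a + 5)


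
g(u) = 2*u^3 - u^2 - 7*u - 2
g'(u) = 6*u^2 - 2*u - 7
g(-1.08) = 1.87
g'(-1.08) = 2.16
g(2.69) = 10.86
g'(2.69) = 31.04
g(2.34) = 1.77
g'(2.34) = 21.17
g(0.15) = -3.07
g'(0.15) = -7.16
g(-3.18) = -54.17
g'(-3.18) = 60.03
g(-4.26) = -144.95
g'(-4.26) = 110.41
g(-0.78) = 1.90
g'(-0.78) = -1.79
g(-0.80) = 1.94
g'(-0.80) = -1.56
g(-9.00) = -1478.00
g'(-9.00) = 497.00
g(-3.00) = -44.00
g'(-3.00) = 53.00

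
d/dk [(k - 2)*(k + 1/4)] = 2*k - 7/4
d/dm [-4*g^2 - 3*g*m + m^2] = -3*g + 2*m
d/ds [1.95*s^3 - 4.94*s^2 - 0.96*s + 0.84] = 5.85*s^2 - 9.88*s - 0.96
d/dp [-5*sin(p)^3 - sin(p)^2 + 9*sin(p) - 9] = (-15*sin(p)^2 - 2*sin(p) + 9)*cos(p)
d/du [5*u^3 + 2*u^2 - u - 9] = 15*u^2 + 4*u - 1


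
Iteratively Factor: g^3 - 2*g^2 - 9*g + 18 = (g - 3)*(g^2 + g - 6) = (g - 3)*(g - 2)*(g + 3)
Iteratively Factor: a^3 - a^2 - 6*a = (a + 2)*(a^2 - 3*a) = a*(a + 2)*(a - 3)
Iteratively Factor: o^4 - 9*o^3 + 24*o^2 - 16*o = (o)*(o^3 - 9*o^2 + 24*o - 16) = o*(o - 1)*(o^2 - 8*o + 16) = o*(o - 4)*(o - 1)*(o - 4)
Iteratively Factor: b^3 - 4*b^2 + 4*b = (b - 2)*(b^2 - 2*b) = (b - 2)^2*(b)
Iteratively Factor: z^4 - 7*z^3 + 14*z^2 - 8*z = (z)*(z^3 - 7*z^2 + 14*z - 8) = z*(z - 4)*(z^2 - 3*z + 2) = z*(z - 4)*(z - 1)*(z - 2)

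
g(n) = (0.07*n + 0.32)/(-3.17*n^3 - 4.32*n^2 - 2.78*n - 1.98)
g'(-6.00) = 0.00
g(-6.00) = -0.00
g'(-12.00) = -0.00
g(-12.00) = -0.00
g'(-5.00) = 0.00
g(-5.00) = -0.00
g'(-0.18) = 0.14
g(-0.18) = -0.19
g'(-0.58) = 0.13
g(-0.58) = -0.23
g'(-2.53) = 0.01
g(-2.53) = 0.00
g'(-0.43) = 0.08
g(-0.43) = -0.22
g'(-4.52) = 0.00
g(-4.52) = 0.00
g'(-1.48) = 0.29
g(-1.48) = 0.07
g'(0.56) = 0.12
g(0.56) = -0.07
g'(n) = (0.07*n + 0.32)*(9.51*n^2 + 8.64*n + 2.78)/(-3.17*n^3 - 4.32*n^2 - 2.78*n - 1.98)^2 + 0.07/(-3.17*n^3 - 4.32*n^2 - 2.78*n - 1.98)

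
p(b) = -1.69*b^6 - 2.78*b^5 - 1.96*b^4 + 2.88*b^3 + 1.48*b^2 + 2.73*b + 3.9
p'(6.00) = -98224.95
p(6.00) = -102310.44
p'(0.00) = 2.73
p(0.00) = 3.90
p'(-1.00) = 12.49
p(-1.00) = -1.10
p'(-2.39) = 489.24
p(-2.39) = -195.63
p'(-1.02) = 13.17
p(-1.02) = -1.36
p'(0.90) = -8.43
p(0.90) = 5.83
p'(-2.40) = 500.01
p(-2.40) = -200.57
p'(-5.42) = 36921.42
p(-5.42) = -31957.72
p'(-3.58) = 4142.21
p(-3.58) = -2364.04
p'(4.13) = -16617.95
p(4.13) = -12053.93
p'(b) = -10.14*b^5 - 13.9*b^4 - 7.84*b^3 + 8.64*b^2 + 2.96*b + 2.73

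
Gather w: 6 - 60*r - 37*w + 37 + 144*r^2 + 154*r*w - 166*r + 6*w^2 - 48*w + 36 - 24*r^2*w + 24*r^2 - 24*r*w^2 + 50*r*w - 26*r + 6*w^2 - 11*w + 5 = 168*r^2 - 252*r + w^2*(12 - 24*r) + w*(-24*r^2 + 204*r - 96) + 84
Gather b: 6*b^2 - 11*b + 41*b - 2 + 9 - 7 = 6*b^2 + 30*b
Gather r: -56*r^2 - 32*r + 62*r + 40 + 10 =-56*r^2 + 30*r + 50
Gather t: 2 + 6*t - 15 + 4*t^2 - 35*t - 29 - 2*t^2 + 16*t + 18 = 2*t^2 - 13*t - 24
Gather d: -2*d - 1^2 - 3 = -2*d - 4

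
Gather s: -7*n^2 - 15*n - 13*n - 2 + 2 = -7*n^2 - 28*n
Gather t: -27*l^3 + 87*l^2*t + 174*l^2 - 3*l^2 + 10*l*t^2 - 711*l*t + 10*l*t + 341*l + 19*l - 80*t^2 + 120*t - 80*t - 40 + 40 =-27*l^3 + 171*l^2 + 360*l + t^2*(10*l - 80) + t*(87*l^2 - 701*l + 40)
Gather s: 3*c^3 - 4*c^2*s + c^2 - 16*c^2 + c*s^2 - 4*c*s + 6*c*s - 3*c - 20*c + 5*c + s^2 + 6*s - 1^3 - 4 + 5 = 3*c^3 - 15*c^2 - 18*c + s^2*(c + 1) + s*(-4*c^2 + 2*c + 6)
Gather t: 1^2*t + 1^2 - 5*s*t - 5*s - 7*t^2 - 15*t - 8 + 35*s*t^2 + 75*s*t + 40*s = 35*s + t^2*(35*s - 7) + t*(70*s - 14) - 7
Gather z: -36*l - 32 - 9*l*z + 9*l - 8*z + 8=-27*l + z*(-9*l - 8) - 24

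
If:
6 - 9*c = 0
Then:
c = 2/3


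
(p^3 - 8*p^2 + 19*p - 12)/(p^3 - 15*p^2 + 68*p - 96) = (p - 1)/(p - 8)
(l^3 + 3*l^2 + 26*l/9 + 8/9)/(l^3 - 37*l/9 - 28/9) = (3*l + 2)/(3*l - 7)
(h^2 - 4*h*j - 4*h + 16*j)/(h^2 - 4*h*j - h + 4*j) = (h - 4)/(h - 1)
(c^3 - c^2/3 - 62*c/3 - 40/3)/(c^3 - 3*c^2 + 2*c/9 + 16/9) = 3*(c^2 - c - 20)/(3*c^2 - 11*c + 8)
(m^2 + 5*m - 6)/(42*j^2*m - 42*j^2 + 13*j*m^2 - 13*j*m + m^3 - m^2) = (m + 6)/(42*j^2 + 13*j*m + m^2)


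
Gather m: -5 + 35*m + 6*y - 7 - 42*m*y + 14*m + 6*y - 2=m*(49 - 42*y) + 12*y - 14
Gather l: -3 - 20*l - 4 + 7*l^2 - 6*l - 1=7*l^2 - 26*l - 8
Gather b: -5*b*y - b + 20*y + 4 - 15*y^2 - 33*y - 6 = b*(-5*y - 1) - 15*y^2 - 13*y - 2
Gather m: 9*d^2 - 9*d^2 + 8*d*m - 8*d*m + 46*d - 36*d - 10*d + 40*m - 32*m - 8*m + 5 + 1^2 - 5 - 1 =0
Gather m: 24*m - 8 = 24*m - 8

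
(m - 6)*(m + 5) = m^2 - m - 30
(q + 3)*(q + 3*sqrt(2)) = q^2 + 3*q + 3*sqrt(2)*q + 9*sqrt(2)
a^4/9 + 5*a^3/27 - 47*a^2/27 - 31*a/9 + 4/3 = (a/3 + 1)^2*(a - 4)*(a - 1/3)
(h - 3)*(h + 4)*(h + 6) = h^3 + 7*h^2 - 6*h - 72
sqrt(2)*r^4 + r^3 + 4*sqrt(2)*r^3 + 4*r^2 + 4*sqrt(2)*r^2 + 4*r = r*(r + 2)^2*(sqrt(2)*r + 1)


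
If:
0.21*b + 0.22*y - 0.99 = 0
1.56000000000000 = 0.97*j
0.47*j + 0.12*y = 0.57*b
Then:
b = 1.89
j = 1.61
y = 2.69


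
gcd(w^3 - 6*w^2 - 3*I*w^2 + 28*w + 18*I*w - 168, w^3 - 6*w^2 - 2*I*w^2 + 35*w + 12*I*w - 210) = w^2 + w*(-6 - 7*I) + 42*I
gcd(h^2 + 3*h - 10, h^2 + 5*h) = h + 5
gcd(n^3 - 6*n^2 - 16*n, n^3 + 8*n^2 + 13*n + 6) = 1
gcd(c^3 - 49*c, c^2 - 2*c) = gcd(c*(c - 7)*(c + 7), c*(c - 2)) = c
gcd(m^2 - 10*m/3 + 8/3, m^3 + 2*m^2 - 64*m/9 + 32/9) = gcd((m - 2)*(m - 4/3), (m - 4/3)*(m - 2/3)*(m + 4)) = m - 4/3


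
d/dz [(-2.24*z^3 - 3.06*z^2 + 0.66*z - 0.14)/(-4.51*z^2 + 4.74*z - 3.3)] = (10.1024*z^4 - 21.2352*z^3 + 10.6482*z^2 + 18.9332*z - 1.5144)/(20.3401*z^4 - 42.7548*z^3 + 52.2336*z^2 - 31.284*z + 10.89)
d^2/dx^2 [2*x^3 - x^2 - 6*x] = 12*x - 2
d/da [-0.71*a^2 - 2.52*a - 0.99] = -1.42*a - 2.52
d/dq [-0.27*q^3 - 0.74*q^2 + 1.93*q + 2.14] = -0.81*q^2 - 1.48*q + 1.93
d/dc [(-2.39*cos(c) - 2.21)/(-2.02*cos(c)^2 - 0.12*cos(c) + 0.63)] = (4.8278*cos(c)^2 + 8.9284*cos(c) + 1.7709)*sin(c)/(4.0804*cos(c)^4 + 0.4848*cos(c)^3 - 2.5308*cos(c)^2 - 0.1512*cos(c) + 0.3969)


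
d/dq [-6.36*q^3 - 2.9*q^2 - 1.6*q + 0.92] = -19.08*q^2 - 5.8*q - 1.6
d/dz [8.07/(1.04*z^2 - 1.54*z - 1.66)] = (12.4278 - 16.7856*z)/(-1.04*z^2 + 1.54*z + 1.66)^2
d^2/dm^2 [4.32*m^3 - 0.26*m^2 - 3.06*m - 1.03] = 25.92*m - 0.52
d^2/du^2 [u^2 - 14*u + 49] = 2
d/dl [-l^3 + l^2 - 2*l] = -3*l^2 + 2*l - 2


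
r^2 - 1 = (r - 1)*(r + 1)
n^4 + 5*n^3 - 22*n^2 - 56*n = n*(n - 4)*(n + 2)*(n + 7)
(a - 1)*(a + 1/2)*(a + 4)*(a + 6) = a^4 + 19*a^3/2 + 37*a^2/2 - 17*a - 12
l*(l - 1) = l^2 - l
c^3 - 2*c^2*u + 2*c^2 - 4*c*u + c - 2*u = (c + 1)^2*(c - 2*u)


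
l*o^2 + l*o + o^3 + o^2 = o*(l + o)*(o + 1)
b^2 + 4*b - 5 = (b - 1)*(b + 5)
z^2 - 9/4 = (z - 3/2)*(z + 3/2)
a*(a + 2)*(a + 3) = a^3 + 5*a^2 + 6*a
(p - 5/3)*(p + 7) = p^2 + 16*p/3 - 35/3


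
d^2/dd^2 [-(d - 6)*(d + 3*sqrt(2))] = -2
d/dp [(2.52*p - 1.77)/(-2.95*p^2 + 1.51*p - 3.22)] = (7.434*p^2 - 10.443*p - 5.4417)/(8.7025*p^4 - 8.909*p^3 + 21.2781*p^2 - 9.7244*p + 10.3684)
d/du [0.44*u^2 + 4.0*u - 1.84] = 0.88*u + 4.0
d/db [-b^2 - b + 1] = -2*b - 1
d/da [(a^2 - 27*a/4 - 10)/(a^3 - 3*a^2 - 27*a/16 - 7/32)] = 8*(-32*a^3 + 440*a^2 + 148*a - 1971)/(256*a^5 - 1600*a^4 + 1840*a^3 + 2020*a^2 + 560*a + 49)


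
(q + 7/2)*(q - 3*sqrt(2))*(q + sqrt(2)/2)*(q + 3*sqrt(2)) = q^4 + sqrt(2)*q^3/2 + 7*q^3/2 - 18*q^2 + 7*sqrt(2)*q^2/4 - 63*q - 9*sqrt(2)*q - 63*sqrt(2)/2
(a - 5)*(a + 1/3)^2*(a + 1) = a^4 - 10*a^3/3 - 68*a^2/9 - 34*a/9 - 5/9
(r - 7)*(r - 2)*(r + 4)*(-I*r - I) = -I*r^4 + 4*I*r^3 + 27*I*r^2 - 34*I*r - 56*I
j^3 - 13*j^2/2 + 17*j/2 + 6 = (j - 4)*(j - 3)*(j + 1/2)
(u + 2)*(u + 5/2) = u^2 + 9*u/2 + 5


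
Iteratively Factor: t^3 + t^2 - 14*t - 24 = (t + 2)*(t^2 - t - 12) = (t - 4)*(t + 2)*(t + 3)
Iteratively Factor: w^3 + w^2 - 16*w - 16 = (w - 4)*(w^2 + 5*w + 4) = (w - 4)*(w + 4)*(w + 1)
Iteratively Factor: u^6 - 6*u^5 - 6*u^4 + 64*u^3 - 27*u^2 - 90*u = (u)*(u^5 - 6*u^4 - 6*u^3 + 64*u^2 - 27*u - 90) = u*(u + 3)*(u^4 - 9*u^3 + 21*u^2 + u - 30) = u*(u - 5)*(u + 3)*(u^3 - 4*u^2 + u + 6) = u*(u - 5)*(u + 1)*(u + 3)*(u^2 - 5*u + 6) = u*(u - 5)*(u - 3)*(u + 1)*(u + 3)*(u - 2)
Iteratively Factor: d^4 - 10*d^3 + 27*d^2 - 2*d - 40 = (d - 4)*(d^3 - 6*d^2 + 3*d + 10) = (d - 5)*(d - 4)*(d^2 - d - 2) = (d - 5)*(d - 4)*(d - 2)*(d + 1)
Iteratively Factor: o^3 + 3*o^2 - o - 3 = (o + 3)*(o^2 - 1) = (o + 1)*(o + 3)*(o - 1)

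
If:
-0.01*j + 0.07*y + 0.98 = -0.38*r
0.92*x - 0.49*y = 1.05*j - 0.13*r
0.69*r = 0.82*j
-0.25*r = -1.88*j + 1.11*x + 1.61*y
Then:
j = -2.14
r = -2.55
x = -2.35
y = -0.49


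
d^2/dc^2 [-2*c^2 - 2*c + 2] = -4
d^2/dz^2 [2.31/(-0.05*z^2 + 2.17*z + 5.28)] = (-0.01155*z^2 + 0.50127*z + 2.31*(0.1*z - 2.17)*(0.2*z - 4.34) + 1.21968)/(-0.05*z^2 + 2.17*z + 5.28)^3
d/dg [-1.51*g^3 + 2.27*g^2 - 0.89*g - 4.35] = -4.53*g^2 + 4.54*g - 0.89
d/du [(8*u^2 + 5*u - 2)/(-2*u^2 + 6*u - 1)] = (58*u^2 - 24*u + 7)/(4*u^4 - 24*u^3 + 40*u^2 - 12*u + 1)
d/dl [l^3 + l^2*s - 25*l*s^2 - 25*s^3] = 3*l^2 + 2*l*s - 25*s^2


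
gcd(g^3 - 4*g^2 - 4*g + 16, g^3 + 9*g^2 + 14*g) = g + 2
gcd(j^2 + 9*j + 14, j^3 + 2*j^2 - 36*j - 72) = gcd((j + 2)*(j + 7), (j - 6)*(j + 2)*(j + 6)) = j + 2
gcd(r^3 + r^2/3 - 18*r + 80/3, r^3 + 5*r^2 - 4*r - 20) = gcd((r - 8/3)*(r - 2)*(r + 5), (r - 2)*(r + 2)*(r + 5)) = r^2 + 3*r - 10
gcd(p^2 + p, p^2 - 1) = p + 1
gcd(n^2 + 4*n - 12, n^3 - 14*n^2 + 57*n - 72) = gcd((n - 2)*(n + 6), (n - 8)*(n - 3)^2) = 1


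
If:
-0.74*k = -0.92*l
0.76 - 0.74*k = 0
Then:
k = 1.03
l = 0.83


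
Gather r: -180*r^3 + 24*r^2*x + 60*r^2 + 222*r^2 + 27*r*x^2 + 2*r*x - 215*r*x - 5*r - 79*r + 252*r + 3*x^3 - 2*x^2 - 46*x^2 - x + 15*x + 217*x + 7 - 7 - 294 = -180*r^3 + r^2*(24*x + 282) + r*(27*x^2 - 213*x + 168) + 3*x^3 - 48*x^2 + 231*x - 294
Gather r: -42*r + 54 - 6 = 48 - 42*r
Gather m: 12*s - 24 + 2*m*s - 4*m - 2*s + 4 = m*(2*s - 4) + 10*s - 20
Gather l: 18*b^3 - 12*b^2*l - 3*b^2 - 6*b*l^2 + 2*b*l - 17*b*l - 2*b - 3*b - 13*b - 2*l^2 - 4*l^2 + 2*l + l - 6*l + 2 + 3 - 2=18*b^3 - 3*b^2 - 18*b + l^2*(-6*b - 6) + l*(-12*b^2 - 15*b - 3) + 3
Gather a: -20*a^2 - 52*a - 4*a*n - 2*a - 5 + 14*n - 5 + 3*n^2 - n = -20*a^2 + a*(-4*n - 54) + 3*n^2 + 13*n - 10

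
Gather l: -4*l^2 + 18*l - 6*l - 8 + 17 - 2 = -4*l^2 + 12*l + 7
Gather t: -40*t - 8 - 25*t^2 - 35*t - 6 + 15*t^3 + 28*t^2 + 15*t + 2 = 15*t^3 + 3*t^2 - 60*t - 12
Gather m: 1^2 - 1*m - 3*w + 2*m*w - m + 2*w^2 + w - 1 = m*(2*w - 2) + 2*w^2 - 2*w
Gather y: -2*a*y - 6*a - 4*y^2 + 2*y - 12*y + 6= -6*a - 4*y^2 + y*(-2*a - 10) + 6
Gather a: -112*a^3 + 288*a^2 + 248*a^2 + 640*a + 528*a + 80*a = -112*a^3 + 536*a^2 + 1248*a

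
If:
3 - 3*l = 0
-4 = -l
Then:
No Solution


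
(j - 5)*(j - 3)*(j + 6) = j^3 - 2*j^2 - 33*j + 90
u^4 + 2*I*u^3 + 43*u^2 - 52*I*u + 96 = (u - 4*I)*(u - 3*I)*(u + I)*(u + 8*I)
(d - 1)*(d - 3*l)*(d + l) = d^3 - 2*d^2*l - d^2 - 3*d*l^2 + 2*d*l + 3*l^2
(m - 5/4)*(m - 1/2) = m^2 - 7*m/4 + 5/8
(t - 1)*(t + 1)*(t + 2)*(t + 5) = t^4 + 7*t^3 + 9*t^2 - 7*t - 10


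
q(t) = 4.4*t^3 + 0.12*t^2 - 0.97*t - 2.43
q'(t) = 13.2*t^2 + 0.24*t - 0.97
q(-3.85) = -248.01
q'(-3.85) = 193.76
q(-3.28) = -153.22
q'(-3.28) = 140.25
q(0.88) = -0.19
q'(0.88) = 9.46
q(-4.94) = -525.15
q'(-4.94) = 319.97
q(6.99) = 1499.39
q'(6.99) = 645.66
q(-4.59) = -420.94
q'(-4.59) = 276.03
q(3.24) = 145.34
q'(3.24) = 138.38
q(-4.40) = -370.65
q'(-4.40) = 253.53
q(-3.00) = -117.24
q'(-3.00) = 117.11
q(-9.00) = -3191.58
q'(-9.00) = 1066.07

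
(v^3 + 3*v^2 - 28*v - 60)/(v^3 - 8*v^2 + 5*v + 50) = (v + 6)/(v - 5)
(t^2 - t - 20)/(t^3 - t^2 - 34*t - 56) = (t - 5)/(t^2 - 5*t - 14)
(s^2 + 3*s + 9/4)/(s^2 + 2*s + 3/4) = (2*s + 3)/(2*s + 1)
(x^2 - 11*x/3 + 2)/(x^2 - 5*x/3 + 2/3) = (x - 3)/(x - 1)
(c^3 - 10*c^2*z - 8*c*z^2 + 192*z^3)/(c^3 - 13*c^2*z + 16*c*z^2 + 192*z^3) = (-c^2 + 2*c*z + 24*z^2)/(-c^2 + 5*c*z + 24*z^2)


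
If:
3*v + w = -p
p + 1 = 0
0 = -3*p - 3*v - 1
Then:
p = -1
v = 2/3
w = -1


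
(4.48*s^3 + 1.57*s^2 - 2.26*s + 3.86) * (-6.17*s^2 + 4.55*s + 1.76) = -27.6416*s^5 + 10.6971*s^4 + 28.9725*s^3 - 31.336*s^2 + 13.5854*s + 6.7936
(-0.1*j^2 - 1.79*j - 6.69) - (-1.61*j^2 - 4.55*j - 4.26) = 1.51*j^2 + 2.76*j - 2.43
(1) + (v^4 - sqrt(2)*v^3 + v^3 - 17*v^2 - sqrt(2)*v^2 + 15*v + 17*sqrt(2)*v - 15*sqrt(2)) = v^4 - sqrt(2)*v^3 + v^3 - 17*v^2 - sqrt(2)*v^2 + 15*v + 17*sqrt(2)*v - 15*sqrt(2) + 1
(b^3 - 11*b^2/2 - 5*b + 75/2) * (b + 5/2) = b^4 - 3*b^3 - 75*b^2/4 + 25*b + 375/4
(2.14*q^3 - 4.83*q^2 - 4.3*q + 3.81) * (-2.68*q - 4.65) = -5.7352*q^4 + 2.9934*q^3 + 33.9835*q^2 + 9.7842*q - 17.7165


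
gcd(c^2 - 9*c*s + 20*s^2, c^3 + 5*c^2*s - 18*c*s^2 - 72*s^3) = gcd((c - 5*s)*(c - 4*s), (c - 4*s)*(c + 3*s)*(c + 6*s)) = -c + 4*s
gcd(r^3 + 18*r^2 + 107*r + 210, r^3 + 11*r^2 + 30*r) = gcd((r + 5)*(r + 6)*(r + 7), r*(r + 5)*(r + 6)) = r^2 + 11*r + 30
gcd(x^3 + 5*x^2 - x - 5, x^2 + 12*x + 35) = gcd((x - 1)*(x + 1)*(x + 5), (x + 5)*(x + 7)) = x + 5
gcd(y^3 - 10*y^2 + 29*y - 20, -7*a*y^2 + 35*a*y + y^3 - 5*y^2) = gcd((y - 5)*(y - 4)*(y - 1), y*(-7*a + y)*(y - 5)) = y - 5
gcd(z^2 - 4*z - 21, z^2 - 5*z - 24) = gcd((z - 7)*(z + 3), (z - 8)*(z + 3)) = z + 3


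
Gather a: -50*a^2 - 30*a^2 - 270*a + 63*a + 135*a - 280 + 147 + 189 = -80*a^2 - 72*a + 56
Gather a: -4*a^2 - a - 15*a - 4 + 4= -4*a^2 - 16*a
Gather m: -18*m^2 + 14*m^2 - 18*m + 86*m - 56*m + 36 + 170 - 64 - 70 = -4*m^2 + 12*m + 72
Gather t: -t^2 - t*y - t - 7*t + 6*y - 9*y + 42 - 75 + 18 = -t^2 + t*(-y - 8) - 3*y - 15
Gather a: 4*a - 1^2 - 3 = 4*a - 4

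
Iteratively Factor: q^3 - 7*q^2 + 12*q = (q - 4)*(q^2 - 3*q) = q*(q - 4)*(q - 3)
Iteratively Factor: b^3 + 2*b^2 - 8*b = (b)*(b^2 + 2*b - 8) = b*(b - 2)*(b + 4)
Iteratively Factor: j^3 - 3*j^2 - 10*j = (j - 5)*(j^2 + 2*j) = j*(j - 5)*(j + 2)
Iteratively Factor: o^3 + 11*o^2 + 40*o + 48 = (o + 4)*(o^2 + 7*o + 12) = (o + 4)^2*(o + 3)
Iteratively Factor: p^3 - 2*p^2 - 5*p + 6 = (p + 2)*(p^2 - 4*p + 3) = (p - 1)*(p + 2)*(p - 3)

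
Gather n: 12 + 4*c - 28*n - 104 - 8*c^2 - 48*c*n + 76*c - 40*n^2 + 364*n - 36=-8*c^2 + 80*c - 40*n^2 + n*(336 - 48*c) - 128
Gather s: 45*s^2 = 45*s^2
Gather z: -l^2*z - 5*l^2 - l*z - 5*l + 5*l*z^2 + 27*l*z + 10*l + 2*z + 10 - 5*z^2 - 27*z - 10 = -5*l^2 + 5*l + z^2*(5*l - 5) + z*(-l^2 + 26*l - 25)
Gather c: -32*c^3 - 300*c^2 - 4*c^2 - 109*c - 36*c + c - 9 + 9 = -32*c^3 - 304*c^2 - 144*c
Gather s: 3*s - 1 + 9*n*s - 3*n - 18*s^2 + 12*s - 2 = -3*n - 18*s^2 + s*(9*n + 15) - 3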